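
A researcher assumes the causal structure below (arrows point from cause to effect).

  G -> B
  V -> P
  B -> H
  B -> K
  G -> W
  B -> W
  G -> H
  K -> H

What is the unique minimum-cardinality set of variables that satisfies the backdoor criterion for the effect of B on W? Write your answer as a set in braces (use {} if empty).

{G}

Variables eligible for adjustment (non-descendants of B, excluding B and W): {G, P, V}.
Backdoor paths from B to W:
  P1: B <- G -> W
The empty set is not sufficient: P1 (B <- G -> W) has no collider blocking it and no conditioned non-collider, so it is open.
Try {G}:
  P1: blocked at fork node G ∈ conditioning set.
{G} contains no descendant of B and blocks every backdoor path.
No other singleton works — e.g. {V} leaves P1 open — so {G} is the unique smallest valid adjustment set.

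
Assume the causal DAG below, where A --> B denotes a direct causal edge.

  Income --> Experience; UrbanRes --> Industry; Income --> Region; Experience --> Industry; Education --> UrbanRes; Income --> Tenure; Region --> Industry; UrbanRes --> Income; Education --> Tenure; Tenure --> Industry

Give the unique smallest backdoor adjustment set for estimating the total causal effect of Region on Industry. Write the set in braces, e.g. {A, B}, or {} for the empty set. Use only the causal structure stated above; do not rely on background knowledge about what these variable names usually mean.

Variables eligible for adjustment (non-descendants of Region, excluding Region and Industry): {Education, Experience, Income, Tenure, UrbanRes}.
Backdoor paths from Region to Industry:
  P1: Region <- Income <- UrbanRes <- Education -> Tenure -> Industry
  P2: Region <- Income <- UrbanRes -> Industry
  P3: Region <- Income -> Experience -> Industry
  P4: Region <- Income -> Tenure <- Education -> UrbanRes -> Industry
  P5: Region <- Income -> Tenure -> Industry
The empty set is not sufficient: P1 (Region <- Income <- UrbanRes <- Education -> Tenure -> Industry) has no collider blocking it and no conditioned non-collider, so it is open.
Try {Income}:
  P1: blocked at chain node Income ∈ conditioning set.
  P2: blocked at chain node Income ∈ conditioning set.
  P3: blocked at fork node Income ∈ conditioning set.
  P4: blocked at fork node Income ∈ conditioning set.
  P5: blocked at fork node Income ∈ conditioning set.
{Income} contains no descendant of Region and blocks every backdoor path.
No other singleton works — e.g. {Education} leaves P2 open — so {Income} is the unique smallest valid adjustment set.

{Income}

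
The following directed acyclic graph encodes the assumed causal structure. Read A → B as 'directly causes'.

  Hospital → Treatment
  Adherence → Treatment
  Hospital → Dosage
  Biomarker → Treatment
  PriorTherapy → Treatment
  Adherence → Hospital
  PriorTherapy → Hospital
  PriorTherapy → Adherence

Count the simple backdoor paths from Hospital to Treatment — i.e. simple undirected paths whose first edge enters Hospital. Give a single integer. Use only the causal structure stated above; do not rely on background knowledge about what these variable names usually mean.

A backdoor path from Hospital to Treatment is any simple undirected path whose first edge points into Hospital (i.e. leaves Hospital via a parent).
Parents of Hospital: {Adherence, PriorTherapy}.
Enumerating:
  P1: Hospital <- PriorTherapy -> Adherence -> Treatment
  P2: Hospital <- PriorTherapy -> Treatment
  P3: Hospital <- Adherence <- PriorTherapy -> Treatment
  P4: Hospital <- Adherence -> Treatment
That exhausts the simple backdoor paths. Count: 4.

4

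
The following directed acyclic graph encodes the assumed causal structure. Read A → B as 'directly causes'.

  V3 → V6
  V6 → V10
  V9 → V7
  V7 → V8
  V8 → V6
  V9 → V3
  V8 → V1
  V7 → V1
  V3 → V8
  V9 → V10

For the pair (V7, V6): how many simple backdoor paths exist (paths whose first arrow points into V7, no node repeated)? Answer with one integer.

3

A backdoor path from V7 to V6 is any simple undirected path whose first edge points into V7 (i.e. leaves V7 via a parent).
Parents of V7: {V9}.
Enumerating:
  P1: V7 <- V9 -> V3 -> V8 -> V6
  P2: V7 <- V9 -> V3 -> V6
  P3: V7 <- V9 -> V10 <- V6
That exhausts the simple backdoor paths. Count: 3.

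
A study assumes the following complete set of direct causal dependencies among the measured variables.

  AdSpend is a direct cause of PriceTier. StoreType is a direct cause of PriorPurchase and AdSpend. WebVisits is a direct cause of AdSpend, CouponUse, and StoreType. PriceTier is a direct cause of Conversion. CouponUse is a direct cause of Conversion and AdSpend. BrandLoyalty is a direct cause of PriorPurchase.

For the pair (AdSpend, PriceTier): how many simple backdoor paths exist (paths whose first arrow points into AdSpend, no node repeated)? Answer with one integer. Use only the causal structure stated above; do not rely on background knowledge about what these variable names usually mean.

3

A backdoor path from AdSpend to PriceTier is any simple undirected path whose first edge points into AdSpend (i.e. leaves AdSpend via a parent).
Parents of AdSpend: {CouponUse, StoreType, WebVisits}.
Enumerating:
  P1: AdSpend <- WebVisits -> CouponUse -> Conversion <- PriceTier
  P2: AdSpend <- StoreType <- WebVisits -> CouponUse -> Conversion <- PriceTier
  P3: AdSpend <- CouponUse -> Conversion <- PriceTier
That exhausts the simple backdoor paths. Count: 3.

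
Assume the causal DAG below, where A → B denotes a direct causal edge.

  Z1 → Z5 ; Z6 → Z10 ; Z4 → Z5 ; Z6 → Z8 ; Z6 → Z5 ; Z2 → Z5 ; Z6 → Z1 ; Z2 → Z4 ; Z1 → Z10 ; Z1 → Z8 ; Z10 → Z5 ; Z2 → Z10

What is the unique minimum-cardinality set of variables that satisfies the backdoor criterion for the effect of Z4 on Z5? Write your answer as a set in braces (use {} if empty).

Variables eligible for adjustment (non-descendants of Z4, excluding Z4 and Z5): {Z1, Z10, Z2, Z6, Z8}.
Backdoor paths from Z4 to Z5:
  P1: Z4 <- Z2 -> Z10 <- Z6 -> Z1 -> Z5
  P2: Z4 <- Z2 -> Z10 <- Z6 -> Z8 <- Z1 -> Z5
  P3: Z4 <- Z2 -> Z10 <- Z6 -> Z5
  P4: Z4 <- Z2 -> Z10 <- Z1 <- Z6 -> Z5
  P5: Z4 <- Z2 -> Z10 <- Z1 -> Z8 <- Z6 -> Z5
  P6: Z4 <- Z2 -> Z10 <- Z1 -> Z5
  P7: Z4 <- Z2 -> Z10 -> Z5
  P8: Z4 <- Z2 -> Z5
The empty set is not sufficient: P7 (Z4 <- Z2 -> Z10 -> Z5) has no collider blocking it and no conditioned non-collider, so it is open.
Try {Z2}:
  P1: blocked at fork node Z2 ∈ conditioning set.
  P2: blocked at fork node Z2 ∈ conditioning set.
  P3: blocked at fork node Z2 ∈ conditioning set.
  P4: blocked at fork node Z2 ∈ conditioning set.
  P5: blocked at fork node Z2 ∈ conditioning set.
  P6: blocked at fork node Z2 ∈ conditioning set.
  P7: blocked at fork node Z2 ∈ conditioning set.
  P8: blocked at fork node Z2 ∈ conditioning set.
{Z2} contains no descendant of Z4 and blocks every backdoor path.
No other singleton works — e.g. {Z6} leaves P7 open — so {Z2} is the unique smallest valid adjustment set.

{Z2}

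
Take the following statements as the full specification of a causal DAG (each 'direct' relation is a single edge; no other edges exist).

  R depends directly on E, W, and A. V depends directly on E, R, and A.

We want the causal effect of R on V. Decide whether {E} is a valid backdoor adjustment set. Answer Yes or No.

Backdoor paths from R to V (paths whose first edge points into R):
  P1: R <- A -> V
  P2: R <- E -> V
Condition 1 (no descendant of R in the set): holds — descendants of R are {V}; none are in {E}.
Condition 2 (every backdoor path blocked by {E}):
  P1: open — no interior node is in the conditioning set.
  P2: blocked at fork node E ∈ conditioning set.
{E} does not satisfy the backdoor criterion.

No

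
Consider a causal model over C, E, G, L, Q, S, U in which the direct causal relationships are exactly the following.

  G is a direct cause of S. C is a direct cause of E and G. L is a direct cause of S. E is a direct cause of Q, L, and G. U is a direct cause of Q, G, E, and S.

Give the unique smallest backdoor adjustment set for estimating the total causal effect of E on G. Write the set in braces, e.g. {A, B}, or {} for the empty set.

{C, U}

Variables eligible for adjustment (non-descendants of E, excluding E and G): {C, U}.
Backdoor paths from E to G:
  P1: E <- C -> G
  P2: E <- U -> G
  P3: E <- U -> S <- G
The empty set is not sufficient: P1 (E <- C -> G) has no collider blocking it and no conditioned non-collider, so it is open.
Try {C, U}:
  P1: blocked at fork node C ∈ conditioning set.
  P2: blocked at fork node U ∈ conditioning set.
  P3: blocked at fork node U ∈ conditioning set.
{C, U} contains no descendant of E and blocks every backdoor path.
Every element of {C, U} is needed (dropping C leaves P1 open; dropping U leaves P2 open), so no proper subset is valid.
Among all size-2 subsets of the eligible variables, only {C, U} blocks every backdoor path, so it is the unique smallest valid adjustment set.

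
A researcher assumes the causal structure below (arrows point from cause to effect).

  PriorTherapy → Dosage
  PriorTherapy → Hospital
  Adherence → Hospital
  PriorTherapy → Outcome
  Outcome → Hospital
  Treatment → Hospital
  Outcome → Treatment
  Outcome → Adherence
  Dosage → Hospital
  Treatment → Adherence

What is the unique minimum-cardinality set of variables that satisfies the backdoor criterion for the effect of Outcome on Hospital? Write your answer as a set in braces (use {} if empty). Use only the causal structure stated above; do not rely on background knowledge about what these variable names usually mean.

Variables eligible for adjustment (non-descendants of Outcome, excluding Outcome and Hospital): {Dosage, PriorTherapy}.
Backdoor paths from Outcome to Hospital:
  P1: Outcome <- PriorTherapy -> Dosage -> Hospital
  P2: Outcome <- PriorTherapy -> Hospital
The empty set is not sufficient: P1 (Outcome <- PriorTherapy -> Dosage -> Hospital) has no collider blocking it and no conditioned non-collider, so it is open.
Try {PriorTherapy}:
  P1: blocked at fork node PriorTherapy ∈ conditioning set.
  P2: blocked at fork node PriorTherapy ∈ conditioning set.
{PriorTherapy} contains no descendant of Outcome and blocks every backdoor path.
No other singleton works — e.g. {Dosage} leaves P2 open — so {PriorTherapy} is the unique smallest valid adjustment set.

{PriorTherapy}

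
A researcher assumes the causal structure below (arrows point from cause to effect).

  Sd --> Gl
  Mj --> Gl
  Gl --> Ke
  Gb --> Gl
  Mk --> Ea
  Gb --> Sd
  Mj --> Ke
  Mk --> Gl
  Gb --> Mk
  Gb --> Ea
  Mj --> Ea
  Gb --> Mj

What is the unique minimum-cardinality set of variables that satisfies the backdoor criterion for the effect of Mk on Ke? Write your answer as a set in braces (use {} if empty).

Variables eligible for adjustment (non-descendants of Mk, excluding Mk and Ke): {Gb, Mj, Sd}.
Backdoor paths from Mk to Ke:
  P1: Mk <- Gb -> Sd -> Gl <- Mj -> Ke
  P2: Mk <- Gb -> Sd -> Gl -> Ke
  P3: Mk <- Gb -> Mj -> Gl -> Ke
  P4: Mk <- Gb -> Mj -> Ke
  P5: Mk <- Gb -> Gl <- Mj -> Ke
  P6: Mk <- Gb -> Gl -> Ke
  P7: Mk <- Gb -> Ea <- Mj -> Gl -> Ke
  P8: Mk <- Gb -> Ea <- Mj -> Ke
The empty set is not sufficient: P2 (Mk <- Gb -> Sd -> Gl -> Ke) has no collider blocking it and no conditioned non-collider, so it is open.
Try {Gb}:
  P1: blocked at fork node Gb ∈ conditioning set.
  P2: blocked at fork node Gb ∈ conditioning set.
  P3: blocked at fork node Gb ∈ conditioning set.
  P4: blocked at fork node Gb ∈ conditioning set.
  P5: blocked at fork node Gb ∈ conditioning set.
  P6: blocked at fork node Gb ∈ conditioning set.
  P7: blocked at fork node Gb ∈ conditioning set.
  P8: blocked at fork node Gb ∈ conditioning set.
{Gb} contains no descendant of Mk and blocks every backdoor path.
No other singleton works — e.g. {Sd} leaves P3 open — so {Gb} is the unique smallest valid adjustment set.

{Gb}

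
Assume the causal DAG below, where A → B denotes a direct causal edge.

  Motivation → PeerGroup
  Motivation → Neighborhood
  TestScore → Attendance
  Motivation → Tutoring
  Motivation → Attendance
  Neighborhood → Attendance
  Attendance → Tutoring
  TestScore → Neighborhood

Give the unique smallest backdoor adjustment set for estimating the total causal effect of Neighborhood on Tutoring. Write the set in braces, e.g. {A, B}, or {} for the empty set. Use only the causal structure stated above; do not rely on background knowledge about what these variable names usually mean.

{Motivation, TestScore}

Variables eligible for adjustment (non-descendants of Neighborhood, excluding Neighborhood and Tutoring): {Motivation, PeerGroup, TestScore}.
Backdoor paths from Neighborhood to Tutoring:
  P1: Neighborhood <- Motivation -> Attendance -> Tutoring
  P2: Neighborhood <- Motivation -> Tutoring
  P3: Neighborhood <- TestScore -> Attendance <- Motivation -> Tutoring
  P4: Neighborhood <- TestScore -> Attendance -> Tutoring
The empty set is not sufficient: P1 (Neighborhood <- Motivation -> Attendance -> Tutoring) has no collider blocking it and no conditioned non-collider, so it is open.
Try {Motivation, TestScore}:
  P1: blocked at fork node Motivation ∈ conditioning set.
  P2: blocked at fork node Motivation ∈ conditioning set.
  P3: blocked at fork node TestScore ∈ conditioning set.
  P4: blocked at fork node TestScore ∈ conditioning set.
{Motivation, TestScore} contains no descendant of Neighborhood and blocks every backdoor path.
Every element of {Motivation, TestScore} is needed (dropping Motivation leaves P1 open; dropping TestScore leaves P4 open), so no proper subset is valid.
Among all size-2 subsets of the eligible variables, only {Motivation, TestScore} blocks every backdoor path, so it is the unique smallest valid adjustment set.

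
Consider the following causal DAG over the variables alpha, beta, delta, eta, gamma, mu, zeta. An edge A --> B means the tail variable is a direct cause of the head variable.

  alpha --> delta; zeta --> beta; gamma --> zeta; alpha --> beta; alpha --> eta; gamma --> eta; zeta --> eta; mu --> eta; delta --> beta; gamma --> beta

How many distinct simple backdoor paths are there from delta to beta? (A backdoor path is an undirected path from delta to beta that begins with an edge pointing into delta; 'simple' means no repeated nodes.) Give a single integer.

5

A backdoor path from delta to beta is any simple undirected path whose first edge points into delta (i.e. leaves delta via a parent).
Parents of delta: {alpha}.
Enumerating:
  P1: delta <- alpha -> beta
  P2: delta <- alpha -> eta <- gamma -> zeta -> beta
  P3: delta <- alpha -> eta <- gamma -> beta
  P4: delta <- alpha -> eta <- zeta <- gamma -> beta
  P5: delta <- alpha -> eta <- zeta -> beta
That exhausts the simple backdoor paths. Count: 5.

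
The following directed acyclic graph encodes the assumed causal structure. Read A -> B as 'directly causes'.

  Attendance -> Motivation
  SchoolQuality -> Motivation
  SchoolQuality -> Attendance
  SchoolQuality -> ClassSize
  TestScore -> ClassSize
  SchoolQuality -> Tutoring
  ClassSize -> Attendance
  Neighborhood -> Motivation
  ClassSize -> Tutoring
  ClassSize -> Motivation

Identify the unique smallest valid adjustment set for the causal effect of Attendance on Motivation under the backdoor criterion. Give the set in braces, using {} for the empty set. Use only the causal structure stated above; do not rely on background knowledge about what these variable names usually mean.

{ClassSize, SchoolQuality}

Variables eligible for adjustment (non-descendants of Attendance, excluding Attendance and Motivation): {ClassSize, Neighborhood, SchoolQuality, TestScore, Tutoring}.
Backdoor paths from Attendance to Motivation:
  P1: Attendance <- SchoolQuality -> ClassSize -> Motivation
  P2: Attendance <- SchoolQuality -> Tutoring <- ClassSize -> Motivation
  P3: Attendance <- SchoolQuality -> Motivation
  P4: Attendance <- ClassSize <- SchoolQuality -> Motivation
  P5: Attendance <- ClassSize -> Tutoring <- SchoolQuality -> Motivation
  P6: Attendance <- ClassSize -> Motivation
The empty set is not sufficient: P1 (Attendance <- SchoolQuality -> ClassSize -> Motivation) has no collider blocking it and no conditioned non-collider, so it is open.
Try {ClassSize, SchoolQuality}:
  P1: blocked at fork node SchoolQuality ∈ conditioning set.
  P2: blocked at fork node SchoolQuality ∈ conditioning set.
  P3: blocked at fork node SchoolQuality ∈ conditioning set.
  P4: blocked at chain node ClassSize ∈ conditioning set.
  P5: blocked at fork node ClassSize ∈ conditioning set.
  P6: blocked at fork node ClassSize ∈ conditioning set.
{ClassSize, SchoolQuality} contains no descendant of Attendance and blocks every backdoor path.
Every element of {ClassSize, SchoolQuality} is needed (dropping ClassSize leaves P6 open; dropping SchoolQuality leaves P3 open), so no proper subset is valid.
Among all size-2 subsets of the eligible variables, only {ClassSize, SchoolQuality} blocks every backdoor path, so it is the unique smallest valid adjustment set.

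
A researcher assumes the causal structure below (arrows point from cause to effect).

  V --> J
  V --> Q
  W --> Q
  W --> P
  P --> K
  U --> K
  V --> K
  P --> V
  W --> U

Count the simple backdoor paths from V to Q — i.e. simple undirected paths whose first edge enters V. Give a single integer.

A backdoor path from V to Q is any simple undirected path whose first edge points into V (i.e. leaves V via a parent).
Parents of V: {P}.
Enumerating:
  P1: V <- P <- W -> Q
  P2: V <- P -> K <- U <- W -> Q
That exhausts the simple backdoor paths. Count: 2.

2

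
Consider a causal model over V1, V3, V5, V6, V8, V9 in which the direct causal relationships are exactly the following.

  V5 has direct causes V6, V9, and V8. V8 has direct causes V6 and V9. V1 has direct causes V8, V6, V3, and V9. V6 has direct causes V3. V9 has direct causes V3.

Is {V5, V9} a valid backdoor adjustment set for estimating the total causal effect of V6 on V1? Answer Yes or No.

No

Backdoor paths from V6 to V1 (paths whose first edge points into V6):
  P1: V6 <- V3 -> V9 -> V8 -> V1
  P2: V6 <- V3 -> V9 -> V5 <- V8 -> V1
  P3: V6 <- V3 -> V9 -> V1
  P4: V6 <- V3 -> V1
Condition 1 (no descendant of V6 in the set): FAILS — V5 is a descendant of V6.
Condition 2 (every backdoor path blocked by {V5, V9}):
  P1: blocked at chain node V9 ∈ conditioning set.
  P2: blocked at chain node V9 ∈ conditioning set.
  P3: blocked at chain node V9 ∈ conditioning set.
  P4: open — no interior node is in the conditioning set.
{V5, V9} does not satisfy the backdoor criterion.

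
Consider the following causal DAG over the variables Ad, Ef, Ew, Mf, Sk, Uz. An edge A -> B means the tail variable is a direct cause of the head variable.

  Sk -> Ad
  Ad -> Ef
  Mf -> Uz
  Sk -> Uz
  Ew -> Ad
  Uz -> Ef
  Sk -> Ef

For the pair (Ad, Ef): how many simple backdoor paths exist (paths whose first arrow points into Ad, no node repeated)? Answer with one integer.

A backdoor path from Ad to Ef is any simple undirected path whose first edge points into Ad (i.e. leaves Ad via a parent).
Parents of Ad: {Ew, Sk}.
Enumerating:
  P1: Ad <- Sk -> Uz -> Ef
  P2: Ad <- Sk -> Ef
That exhausts the simple backdoor paths. Count: 2.

2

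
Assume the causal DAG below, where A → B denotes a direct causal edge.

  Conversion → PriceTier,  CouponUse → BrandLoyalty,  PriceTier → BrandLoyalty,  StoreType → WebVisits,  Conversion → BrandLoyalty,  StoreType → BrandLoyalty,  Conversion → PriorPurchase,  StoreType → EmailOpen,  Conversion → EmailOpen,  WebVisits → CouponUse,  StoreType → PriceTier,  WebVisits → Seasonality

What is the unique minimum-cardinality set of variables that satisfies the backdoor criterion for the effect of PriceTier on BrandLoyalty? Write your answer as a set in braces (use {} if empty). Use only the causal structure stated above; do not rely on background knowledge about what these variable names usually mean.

{Conversion, StoreType}

Variables eligible for adjustment (non-descendants of PriceTier, excluding PriceTier and BrandLoyalty): {Conversion, CouponUse, EmailOpen, PriorPurchase, Seasonality, StoreType, WebVisits}.
Backdoor paths from PriceTier to BrandLoyalty:
  P1: PriceTier <- Conversion -> EmailOpen <- StoreType -> WebVisits -> CouponUse -> BrandLoyalty
  P2: PriceTier <- Conversion -> EmailOpen <- StoreType -> BrandLoyalty
  P3: PriceTier <- Conversion -> BrandLoyalty
  P4: PriceTier <- StoreType -> WebVisits -> CouponUse -> BrandLoyalty
  P5: PriceTier <- StoreType -> EmailOpen <- Conversion -> BrandLoyalty
  P6: PriceTier <- StoreType -> BrandLoyalty
The empty set is not sufficient: P3 (PriceTier <- Conversion -> BrandLoyalty) has no collider blocking it and no conditioned non-collider, so it is open.
Try {Conversion, StoreType}:
  P1: blocked at fork node Conversion ∈ conditioning set.
  P2: blocked at fork node Conversion ∈ conditioning set.
  P3: blocked at fork node Conversion ∈ conditioning set.
  P4: blocked at fork node StoreType ∈ conditioning set.
  P5: blocked at fork node StoreType ∈ conditioning set.
  P6: blocked at fork node StoreType ∈ conditioning set.
{Conversion, StoreType} contains no descendant of PriceTier and blocks every backdoor path.
Every element of {Conversion, StoreType} is needed (dropping Conversion leaves P3 open; dropping StoreType leaves P4 open), so no proper subset is valid.
Among all size-2 subsets of the eligible variables, only {Conversion, StoreType} blocks every backdoor path, so it is the unique smallest valid adjustment set.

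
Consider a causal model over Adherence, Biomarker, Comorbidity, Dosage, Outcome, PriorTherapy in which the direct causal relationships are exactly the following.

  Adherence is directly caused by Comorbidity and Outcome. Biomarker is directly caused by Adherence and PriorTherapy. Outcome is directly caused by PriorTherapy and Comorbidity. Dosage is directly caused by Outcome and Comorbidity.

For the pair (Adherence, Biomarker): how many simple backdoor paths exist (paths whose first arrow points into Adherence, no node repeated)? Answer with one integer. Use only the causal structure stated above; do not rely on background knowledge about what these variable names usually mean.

A backdoor path from Adherence to Biomarker is any simple undirected path whose first edge points into Adherence (i.e. leaves Adherence via a parent).
Parents of Adherence: {Comorbidity, Outcome}.
Enumerating:
  P1: Adherence <- Comorbidity -> Outcome <- PriorTherapy -> Biomarker
  P2: Adherence <- Comorbidity -> Dosage <- Outcome <- PriorTherapy -> Biomarker
  P3: Adherence <- Outcome <- PriorTherapy -> Biomarker
That exhausts the simple backdoor paths. Count: 3.

3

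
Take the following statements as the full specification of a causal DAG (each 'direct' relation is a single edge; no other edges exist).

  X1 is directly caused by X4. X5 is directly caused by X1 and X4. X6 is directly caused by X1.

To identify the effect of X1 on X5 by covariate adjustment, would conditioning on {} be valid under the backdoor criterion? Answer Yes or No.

No

Backdoor paths from X1 to X5 (paths whose first edge points into X1):
  P1: X1 <- X4 -> X5
Condition 1 (no descendant of X1 in the set): holds — descendants of X1 are {X5, X6}; none are in {}.
Condition 2 (every backdoor path blocked by {}):
  P1: open — no interior node is in the conditioning set.
{} does not satisfy the backdoor criterion.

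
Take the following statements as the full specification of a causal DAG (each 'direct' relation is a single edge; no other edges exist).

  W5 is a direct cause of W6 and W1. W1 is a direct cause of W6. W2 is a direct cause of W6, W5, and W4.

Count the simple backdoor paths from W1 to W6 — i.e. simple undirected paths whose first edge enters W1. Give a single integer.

A backdoor path from W1 to W6 is any simple undirected path whose first edge points into W1 (i.e. leaves W1 via a parent).
Parents of W1: {W5}.
Enumerating:
  P1: W1 <- W5 <- W2 -> W6
  P2: W1 <- W5 -> W6
That exhausts the simple backdoor paths. Count: 2.

2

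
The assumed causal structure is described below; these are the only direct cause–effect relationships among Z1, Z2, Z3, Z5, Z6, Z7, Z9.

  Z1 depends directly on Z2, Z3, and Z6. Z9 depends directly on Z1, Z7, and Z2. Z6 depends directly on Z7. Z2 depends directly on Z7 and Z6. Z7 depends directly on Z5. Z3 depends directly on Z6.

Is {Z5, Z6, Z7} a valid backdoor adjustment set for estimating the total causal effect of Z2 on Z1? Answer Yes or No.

Yes

Backdoor paths from Z2 to Z1 (paths whose first edge points into Z2):
  P1: Z2 <- Z7 -> Z6 -> Z3 -> Z1
  P2: Z2 <- Z7 -> Z6 -> Z1
  P3: Z2 <- Z7 -> Z9 <- Z1
  P4: Z2 <- Z6 <- Z7 -> Z9 <- Z1
  P5: Z2 <- Z6 -> Z3 -> Z1
  P6: Z2 <- Z6 -> Z1
Condition 1 (no descendant of Z2 in the set): holds — descendants of Z2 are {Z1, Z9}; none are in {Z5, Z6, Z7}.
Condition 2 (every backdoor path blocked by {Z5, Z6, Z7}):
  P1: blocked at fork node Z7 ∈ conditioning set.
  P2: blocked at fork node Z7 ∈ conditioning set.
  P3: blocked at fork node Z7 ∈ conditioning set.
  P4: blocked at chain node Z6 ∈ conditioning set.
  P5: blocked at fork node Z6 ∈ conditioning set.
  P6: blocked at fork node Z6 ∈ conditioning set.
{Z5, Z6, Z7} satisfies the backdoor criterion.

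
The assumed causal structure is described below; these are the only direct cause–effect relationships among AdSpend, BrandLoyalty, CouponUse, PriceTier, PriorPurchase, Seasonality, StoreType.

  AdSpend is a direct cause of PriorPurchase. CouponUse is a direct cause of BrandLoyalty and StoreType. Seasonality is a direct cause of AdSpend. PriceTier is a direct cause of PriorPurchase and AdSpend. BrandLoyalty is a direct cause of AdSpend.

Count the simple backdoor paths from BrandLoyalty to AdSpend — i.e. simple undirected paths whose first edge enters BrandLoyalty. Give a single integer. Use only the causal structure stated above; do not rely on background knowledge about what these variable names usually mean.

A backdoor path from BrandLoyalty to AdSpend is any simple undirected path whose first edge points into BrandLoyalty (i.e. leaves BrandLoyalty via a parent).
Parents of BrandLoyalty: {CouponUse}.
No simple path from any parent of BrandLoyalty reaches AdSpend without revisiting BrandLoyalty, so there are no backdoor paths.

0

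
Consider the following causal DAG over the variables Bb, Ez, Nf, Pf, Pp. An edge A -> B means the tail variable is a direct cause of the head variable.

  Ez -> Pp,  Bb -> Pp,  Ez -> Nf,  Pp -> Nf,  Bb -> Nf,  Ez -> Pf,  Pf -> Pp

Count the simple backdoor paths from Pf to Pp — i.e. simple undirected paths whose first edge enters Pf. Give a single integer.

A backdoor path from Pf to Pp is any simple undirected path whose first edge points into Pf (i.e. leaves Pf via a parent).
Parents of Pf: {Ez}.
Enumerating:
  P1: Pf <- Ez -> Pp
  P2: Pf <- Ez -> Nf <- Bb -> Pp
  P3: Pf <- Ez -> Nf <- Pp
That exhausts the simple backdoor paths. Count: 3.

3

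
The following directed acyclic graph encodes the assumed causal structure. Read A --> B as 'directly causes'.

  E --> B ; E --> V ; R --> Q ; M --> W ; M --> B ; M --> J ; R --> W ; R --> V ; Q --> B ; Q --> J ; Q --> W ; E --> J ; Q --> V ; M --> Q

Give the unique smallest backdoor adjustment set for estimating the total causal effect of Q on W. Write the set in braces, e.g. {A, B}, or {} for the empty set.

{M, R}

Variables eligible for adjustment (non-descendants of Q, excluding Q and W): {E, M, R}.
Backdoor paths from Q to W:
  P1: Q <- R -> W
  P2: Q <- R -> V <- E -> B <- M -> W
  P3: Q <- R -> V <- E -> J <- M -> W
  P4: Q <- M -> B <- E -> V <- R -> W
  P5: Q <- M -> W
  P6: Q <- M -> J <- E -> V <- R -> W
The empty set is not sufficient: P1 (Q <- R -> W) has no collider blocking it and no conditioned non-collider, so it is open.
Try {M, R}:
  P1: blocked at fork node R ∈ conditioning set.
  P2: blocked at fork node R ∈ conditioning set.
  P3: blocked at fork node R ∈ conditioning set.
  P4: blocked at fork node M ∈ conditioning set.
  P5: blocked at fork node M ∈ conditioning set.
  P6: blocked at fork node M ∈ conditioning set.
{M, R} contains no descendant of Q and blocks every backdoor path.
Every element of {M, R} is needed (dropping M leaves P5 open; dropping R leaves P1 open), so no proper subset is valid.
Among all size-2 subsets of the eligible variables, only {M, R} blocks every backdoor path, so it is the unique smallest valid adjustment set.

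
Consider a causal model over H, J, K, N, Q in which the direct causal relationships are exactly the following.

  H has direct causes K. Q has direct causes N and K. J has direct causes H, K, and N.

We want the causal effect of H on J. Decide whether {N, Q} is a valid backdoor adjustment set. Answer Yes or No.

No

Backdoor paths from H to J (paths whose first edge points into H):
  P1: H <- K -> J
  P2: H <- K -> Q <- N -> J
Condition 1 (no descendant of H in the set): holds — descendants of H are {J}; none are in {N, Q}.
Condition 2 (every backdoor path blocked by {N, Q}):
  P1: open — no interior node is in the conditioning set.
  P2: blocked at fork node N ∈ conditioning set.
{N, Q} does not satisfy the backdoor criterion.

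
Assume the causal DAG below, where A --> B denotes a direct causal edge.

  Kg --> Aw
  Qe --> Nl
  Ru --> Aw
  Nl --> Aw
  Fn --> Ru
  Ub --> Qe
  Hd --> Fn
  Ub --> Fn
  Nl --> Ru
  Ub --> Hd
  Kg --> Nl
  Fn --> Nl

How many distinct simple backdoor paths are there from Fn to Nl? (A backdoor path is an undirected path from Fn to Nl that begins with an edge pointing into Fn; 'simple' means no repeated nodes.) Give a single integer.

2

A backdoor path from Fn to Nl is any simple undirected path whose first edge points into Fn (i.e. leaves Fn via a parent).
Parents of Fn: {Hd, Ub}.
Enumerating:
  P1: Fn <- Ub -> Qe -> Nl
  P2: Fn <- Hd <- Ub -> Qe -> Nl
That exhausts the simple backdoor paths. Count: 2.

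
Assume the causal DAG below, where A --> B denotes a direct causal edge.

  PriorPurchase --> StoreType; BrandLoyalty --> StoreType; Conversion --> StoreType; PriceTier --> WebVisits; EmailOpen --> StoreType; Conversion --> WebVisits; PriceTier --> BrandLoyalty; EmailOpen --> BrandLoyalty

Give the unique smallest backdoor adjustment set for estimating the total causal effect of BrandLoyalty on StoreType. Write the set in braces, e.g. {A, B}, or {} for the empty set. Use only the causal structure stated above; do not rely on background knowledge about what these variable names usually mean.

{EmailOpen}

Variables eligible for adjustment (non-descendants of BrandLoyalty, excluding BrandLoyalty and StoreType): {Conversion, EmailOpen, PriceTier, PriorPurchase, WebVisits}.
Backdoor paths from BrandLoyalty to StoreType:
  P1: BrandLoyalty <- PriceTier -> WebVisits <- Conversion -> StoreType
  P2: BrandLoyalty <- EmailOpen -> StoreType
The empty set is not sufficient: P2 (BrandLoyalty <- EmailOpen -> StoreType) has no collider blocking it and no conditioned non-collider, so it is open.
Try {EmailOpen}:
  P1: blocked at collider WebVisits (neither it nor any descendant is in the conditioning set).
  P2: blocked at fork node EmailOpen ∈ conditioning set.
{EmailOpen} contains no descendant of BrandLoyalty and blocks every backdoor path.
No other singleton works — e.g. {Conversion} leaves P2 open — so {EmailOpen} is the unique smallest valid adjustment set.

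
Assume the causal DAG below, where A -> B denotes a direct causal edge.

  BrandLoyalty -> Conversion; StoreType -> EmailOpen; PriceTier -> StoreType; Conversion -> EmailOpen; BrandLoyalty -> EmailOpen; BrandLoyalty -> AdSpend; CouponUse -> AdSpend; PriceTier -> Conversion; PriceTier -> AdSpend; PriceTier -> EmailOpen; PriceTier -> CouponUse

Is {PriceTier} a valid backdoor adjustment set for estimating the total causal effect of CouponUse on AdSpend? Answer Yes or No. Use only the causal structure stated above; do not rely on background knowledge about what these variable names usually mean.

Backdoor paths from CouponUse to AdSpend (paths whose first edge points into CouponUse):
  P1: CouponUse <- PriceTier -> Conversion <- BrandLoyalty -> AdSpend
  P2: CouponUse <- PriceTier -> Conversion -> EmailOpen <- BrandLoyalty -> AdSpend
  P3: CouponUse <- PriceTier -> AdSpend
  P4: CouponUse <- PriceTier -> StoreType -> EmailOpen <- BrandLoyalty -> AdSpend
  P5: CouponUse <- PriceTier -> StoreType -> EmailOpen <- Conversion <- BrandLoyalty -> AdSpend
  P6: CouponUse <- PriceTier -> EmailOpen <- BrandLoyalty -> AdSpend
  P7: CouponUse <- PriceTier -> EmailOpen <- Conversion <- BrandLoyalty -> AdSpend
Condition 1 (no descendant of CouponUse in the set): holds — descendants of CouponUse are {AdSpend}; none are in {PriceTier}.
Condition 2 (every backdoor path blocked by {PriceTier}):
  P1: blocked at fork node PriceTier ∈ conditioning set.
  P2: blocked at fork node PriceTier ∈ conditioning set.
  P3: blocked at fork node PriceTier ∈ conditioning set.
  P4: blocked at fork node PriceTier ∈ conditioning set.
  P5: blocked at fork node PriceTier ∈ conditioning set.
  P6: blocked at fork node PriceTier ∈ conditioning set.
  P7: blocked at fork node PriceTier ∈ conditioning set.
{PriceTier} satisfies the backdoor criterion.

Yes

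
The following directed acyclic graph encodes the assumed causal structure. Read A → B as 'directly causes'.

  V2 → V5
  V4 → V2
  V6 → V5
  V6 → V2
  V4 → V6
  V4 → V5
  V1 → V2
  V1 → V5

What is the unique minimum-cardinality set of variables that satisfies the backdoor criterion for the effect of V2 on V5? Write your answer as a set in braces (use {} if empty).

{V1, V4, V6}

Variables eligible for adjustment (non-descendants of V2, excluding V2 and V5): {V1, V4, V6}.
Backdoor paths from V2 to V5:
  P1: V2 <- V1 -> V5
  P2: V2 <- V4 -> V6 -> V5
  P3: V2 <- V4 -> V5
  P4: V2 <- V6 <- V4 -> V5
  P5: V2 <- V6 -> V5
The empty set is not sufficient: P1 (V2 <- V1 -> V5) has no collider blocking it and no conditioned non-collider, so it is open.
Try {V1, V4, V6}:
  P1: blocked at fork node V1 ∈ conditioning set.
  P2: blocked at fork node V4 ∈ conditioning set.
  P3: blocked at fork node V4 ∈ conditioning set.
  P4: blocked at chain node V6 ∈ conditioning set.
  P5: blocked at fork node V6 ∈ conditioning set.
{V1, V4, V6} contains no descendant of V2 and blocks every backdoor path.
Every element of {V1, V4, V6} is needed (dropping V1 leaves P1 open; dropping V4 leaves P3 open; dropping V6 leaves P5 open), so no proper subset is valid.
Among all size-3 subsets of the eligible variables, only {V1, V4, V6} blocks every backdoor path, so it is the unique smallest valid adjustment set.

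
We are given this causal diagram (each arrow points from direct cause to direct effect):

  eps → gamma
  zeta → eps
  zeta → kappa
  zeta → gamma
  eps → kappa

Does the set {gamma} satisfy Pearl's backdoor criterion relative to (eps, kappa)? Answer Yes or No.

Backdoor paths from eps to kappa (paths whose first edge points into eps):
  P1: eps <- zeta -> kappa
Condition 1 (no descendant of eps in the set): FAILS — gamma is a descendant of eps.
Condition 2 (every backdoor path blocked by {gamma}):
  P1: open — no interior node is in the conditioning set.
{gamma} does not satisfy the backdoor criterion.

No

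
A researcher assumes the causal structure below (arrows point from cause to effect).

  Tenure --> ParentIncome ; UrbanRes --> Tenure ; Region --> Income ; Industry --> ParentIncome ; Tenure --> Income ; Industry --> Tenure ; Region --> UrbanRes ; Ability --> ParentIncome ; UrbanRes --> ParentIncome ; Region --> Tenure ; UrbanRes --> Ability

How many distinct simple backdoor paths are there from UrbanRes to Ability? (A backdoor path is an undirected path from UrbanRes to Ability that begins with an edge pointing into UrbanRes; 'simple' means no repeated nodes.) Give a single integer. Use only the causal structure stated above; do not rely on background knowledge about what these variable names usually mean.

4

A backdoor path from UrbanRes to Ability is any simple undirected path whose first edge points into UrbanRes (i.e. leaves UrbanRes via a parent).
Parents of UrbanRes: {Region}.
Enumerating:
  P1: UrbanRes <- Region -> Tenure <- Industry -> ParentIncome <- Ability
  P2: UrbanRes <- Region -> Tenure -> ParentIncome <- Ability
  P3: UrbanRes <- Region -> Income <- Tenure <- Industry -> ParentIncome <- Ability
  P4: UrbanRes <- Region -> Income <- Tenure -> ParentIncome <- Ability
That exhausts the simple backdoor paths. Count: 4.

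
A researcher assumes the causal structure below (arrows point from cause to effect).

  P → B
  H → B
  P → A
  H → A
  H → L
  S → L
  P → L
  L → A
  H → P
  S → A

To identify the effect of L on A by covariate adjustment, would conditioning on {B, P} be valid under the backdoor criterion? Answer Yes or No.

Backdoor paths from L to A (paths whose first edge points into L):
  P1: L <- H -> P -> A
  P2: L <- H -> A
  P3: L <- H -> B <- P -> A
  P4: L <- S -> A
  P5: L <- P <- H -> A
  P6: L <- P -> A
  P7: L <- P -> B <- H -> A
Condition 1 (no descendant of L in the set): holds — descendants of L are {A}; none are in {B, P}.
Condition 2 (every backdoor path blocked by {B, P}):
  P1: blocked at chain node P ∈ conditioning set.
  P2: open — no interior node is in the conditioning set.
  P3: blocked at fork node P ∈ conditioning set.
  P4: open — no interior node is in the conditioning set.
  P5: blocked at chain node P ∈ conditioning set.
  P6: blocked at fork node P ∈ conditioning set.
  P7: blocked at fork node P ∈ conditioning set.
{B, P} does not satisfy the backdoor criterion.

No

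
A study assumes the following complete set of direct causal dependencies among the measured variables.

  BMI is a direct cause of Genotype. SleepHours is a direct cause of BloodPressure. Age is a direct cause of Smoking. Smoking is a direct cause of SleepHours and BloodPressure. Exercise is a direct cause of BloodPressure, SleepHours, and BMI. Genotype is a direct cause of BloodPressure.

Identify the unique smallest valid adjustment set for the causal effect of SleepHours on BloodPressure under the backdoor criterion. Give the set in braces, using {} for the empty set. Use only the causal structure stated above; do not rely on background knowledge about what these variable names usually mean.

Variables eligible for adjustment (non-descendants of SleepHours, excluding SleepHours and BloodPressure): {Age, BMI, Exercise, Genotype, Smoking}.
Backdoor paths from SleepHours to BloodPressure:
  P1: SleepHours <- Smoking -> BloodPressure
  P2: SleepHours <- Exercise -> BMI -> Genotype -> BloodPressure
  P3: SleepHours <- Exercise -> BloodPressure
The empty set is not sufficient: P1 (SleepHours <- Smoking -> BloodPressure) has no collider blocking it and no conditioned non-collider, so it is open.
Try {Exercise, Smoking}:
  P1: blocked at fork node Smoking ∈ conditioning set.
  P2: blocked at fork node Exercise ∈ conditioning set.
  P3: blocked at fork node Exercise ∈ conditioning set.
{Exercise, Smoking} contains no descendant of SleepHours and blocks every backdoor path.
Every element of {Exercise, Smoking} is needed (dropping Exercise leaves P2 open; dropping Smoking leaves P1 open), so no proper subset is valid.
Among all size-2 subsets of the eligible variables, only {Exercise, Smoking} blocks every backdoor path, so it is the unique smallest valid adjustment set.

{Exercise, Smoking}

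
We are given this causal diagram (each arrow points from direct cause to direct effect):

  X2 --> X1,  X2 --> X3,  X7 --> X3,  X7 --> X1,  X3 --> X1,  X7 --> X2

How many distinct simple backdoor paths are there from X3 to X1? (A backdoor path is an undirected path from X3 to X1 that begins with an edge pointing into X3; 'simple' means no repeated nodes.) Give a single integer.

A backdoor path from X3 to X1 is any simple undirected path whose first edge points into X3 (i.e. leaves X3 via a parent).
Parents of X3: {X2, X7}.
Enumerating:
  P1: X3 <- X7 -> X2 -> X1
  P2: X3 <- X7 -> X1
  P3: X3 <- X2 <- X7 -> X1
  P4: X3 <- X2 -> X1
That exhausts the simple backdoor paths. Count: 4.

4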